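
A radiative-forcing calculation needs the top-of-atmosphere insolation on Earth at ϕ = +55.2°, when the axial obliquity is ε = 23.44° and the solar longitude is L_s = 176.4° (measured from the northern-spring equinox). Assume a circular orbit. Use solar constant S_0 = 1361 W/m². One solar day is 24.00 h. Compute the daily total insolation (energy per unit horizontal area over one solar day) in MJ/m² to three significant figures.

22.6 MJ/m²

Solar declination: sin δ = sin ε · sin L_s = sin 23.44° × sin 176.4° = 0.02498, so δ = +1.431°.
cos h₀ = −tan(+55.2°) tan(+1.431°) = -0.0359, h₀ = 1.6068 rad.
Bracket: h₀ sin ϕ sin δ + cos ϕ cos δ sin h₀ = 1.6068×0.82115×0.02498 + 0.57071×0.99969×0.99935 = 0.032959 + 0.570162 = 0.603121.
Q̄ = (S_0/π) × [bracket] = (1361/π) × 0.603121 = 261.28 W/m².
Daily total = Q̄ × 24.00 h × 3600 s/h = 261.28 × 24.00 × 3600 / 10⁶ = 22.57 MJ/m².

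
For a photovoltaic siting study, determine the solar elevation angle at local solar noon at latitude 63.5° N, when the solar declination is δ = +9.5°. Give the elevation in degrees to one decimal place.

At local noon the hour angle is zero, so the zenith angle equals |ϕ − δ| = |+63.5° − (+9.500°)| = 54.000°.
Elevation = 90° − 54.000° = 36.0°.

36.0°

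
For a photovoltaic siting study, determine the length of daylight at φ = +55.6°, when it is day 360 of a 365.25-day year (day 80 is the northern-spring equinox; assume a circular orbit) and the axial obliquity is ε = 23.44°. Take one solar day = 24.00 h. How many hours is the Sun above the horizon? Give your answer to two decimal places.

Solar longitude: λ_s = 360° × (360 − 80)/365.25 = 275.975°.
sin δ = sin 23.44° × sin 275.975° = -0.39563, so δ = -23.305°.
cos H₀ = −tan φ · tan δ = −tan(+55.6°) × tan(-23.305°) = 0.6291, so H₀ = 0.8904 rad = 51.01°.
Daylight = 2H₀/(2π) × 24.00 h = (0.8904/π) × 24.00 = 6.80 h.

6.80 h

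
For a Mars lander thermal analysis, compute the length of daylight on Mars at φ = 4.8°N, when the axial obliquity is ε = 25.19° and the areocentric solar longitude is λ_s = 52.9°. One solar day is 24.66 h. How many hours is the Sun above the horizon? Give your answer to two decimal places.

12.57 h

sin δ = sin 25.19° × sin 52.9° = 0.33947, so δ = +19.845°.
cos H₀ = −tan φ · tan δ = −tan(+4.8°) × tan(+19.845°) = -0.0303, so H₀ = 1.6011 rad = 91.74°.
Daylight = 2H₀/(2π) × 24.66 h = (1.6011/π) × 24.66 = 12.57 h.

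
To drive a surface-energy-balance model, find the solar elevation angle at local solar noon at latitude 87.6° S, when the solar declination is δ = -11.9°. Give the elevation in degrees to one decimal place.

At local noon the hour angle is zero, so the zenith angle equals |φ − δ| = |-87.6° − (-11.900°)| = 75.700°.
Elevation = 90° − 75.700° = 14.3°.

14.3°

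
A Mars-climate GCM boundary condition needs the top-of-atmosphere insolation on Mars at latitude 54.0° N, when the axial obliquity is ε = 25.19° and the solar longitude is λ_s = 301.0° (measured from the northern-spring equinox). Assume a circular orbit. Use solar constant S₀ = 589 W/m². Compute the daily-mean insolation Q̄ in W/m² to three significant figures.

Solar declination: sin δ = sin ε · sin λ_s = sin 25.19° × sin 301.0° = -0.36483, so δ = -21.397°.
cos H₀ = −tan(+54.0°) tan(-21.397°) = 0.5393, H₀ = 1.0012 rad.
Bracket: H₀ sin φ sin δ + cos φ cos δ sin H₀ = 1.0012×0.80902×-0.36483 + 0.58779×0.93107×0.84210 = -0.295509 + 0.460859 = 0.165350.
Q̄ = (S₀/π) × [bracket] = (589/π) × 0.165350 = 31.00 W/m².

Q̄ ≈ 31.0 W/m²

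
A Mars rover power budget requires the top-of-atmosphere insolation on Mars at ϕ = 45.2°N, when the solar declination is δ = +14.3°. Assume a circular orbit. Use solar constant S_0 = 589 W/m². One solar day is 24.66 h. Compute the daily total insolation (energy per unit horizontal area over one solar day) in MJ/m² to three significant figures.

16.3 MJ/m²

cos h₀ = −tan(+45.2°) tan(+14.300°) = -0.2567, h₀ = 1.8304 rad.
Bracket: h₀ sin ϕ sin δ + cos ϕ cos δ sin h₀ = 1.8304×0.70957×0.24700 + 0.70463×0.96902×0.96650 = 0.320803 + 0.659927 = 0.980730.
Q̄ = (S_0/π) × [bracket] = (589/π) × 0.980730 = 183.87 W/m².
Daily total = Q̄ × 24.66 h × 3600 s/h = 183.87 × 24.66 × 3600 / 10⁶ = 16.32 MJ/m².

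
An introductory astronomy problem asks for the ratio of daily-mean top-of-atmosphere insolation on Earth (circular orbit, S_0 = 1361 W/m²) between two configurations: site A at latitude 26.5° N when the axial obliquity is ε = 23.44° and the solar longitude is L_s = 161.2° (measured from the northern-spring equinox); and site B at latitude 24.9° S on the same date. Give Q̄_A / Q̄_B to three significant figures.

Q̄_A / Q̄_B ≈ 1.20

— Configuration A (ϕ=+26.5°):
Solar declination: sin δ = sin ε · sin L_s = sin 23.44° × sin 161.2° = 0.12819, so δ = +7.365°.
cos h₀ = −tan(+26.5°) tan(+7.365°) = -0.0644, h₀ = 1.6353 rad.
Bracket: h₀ sin ϕ sin δ + cos ϕ cos δ sin h₀ = 1.6353×0.44620×0.12819 + 0.89493×0.99175×0.99792 = 0.093537 + 0.885701 = 0.979238.
Q̄ = (S_0/π) × [bracket] = (1361/π) × 0.979238 = 424.23 W/m².
— Configuration B (ϕ=-24.9°):
cos h₀ = −tan(-24.9°) tan(+7.365°) = 0.0600, h₀ = 1.5108 rad.
Bracket: h₀ sin ϕ sin δ + cos ϕ cos δ sin h₀ = 1.5108×-0.42104×0.12819 + 0.90704×0.99175×0.99820 = -0.081543 + 0.897938 = 0.816395.
Q̄ = (S_0/π) × [bracket] = (1361/π) × 0.816395 = 353.68 W/m².
Ratio Q̄_A / Q̄_B = 424.23 / 353.68 = 1.199.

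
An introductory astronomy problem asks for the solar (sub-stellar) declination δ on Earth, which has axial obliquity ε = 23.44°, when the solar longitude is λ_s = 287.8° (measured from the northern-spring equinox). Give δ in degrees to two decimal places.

sin δ = sin ε · sin λ_s = sin 23.44° × sin 287.8° = -0.378746.
δ = arcsin(-0.378746) = -22.26°.

δ = -22.26°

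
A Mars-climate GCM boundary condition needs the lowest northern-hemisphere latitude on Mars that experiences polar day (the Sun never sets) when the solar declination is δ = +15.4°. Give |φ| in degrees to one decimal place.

|φ| = 74.6°

Polar day requires cos H₀ = −tan φ tan δ ≤ −1, i.e. tan φ tan δ ≥ 1.
The boundary is |tan φ| · |tan δ| = 1, so |φ| = 90° − |δ| = 90° − 15.4° = 74.6° in the northern hemisphere.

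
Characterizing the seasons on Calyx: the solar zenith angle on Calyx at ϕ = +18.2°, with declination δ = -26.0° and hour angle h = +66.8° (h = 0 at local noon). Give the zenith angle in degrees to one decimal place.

cos θ_z = sin ϕ sin δ + cos ϕ cos δ cos h = -0.136919 + 0.336359 = 0.199440.
θ_z = arccos(0.199440) = 78.5°.

θ_z = 78.5°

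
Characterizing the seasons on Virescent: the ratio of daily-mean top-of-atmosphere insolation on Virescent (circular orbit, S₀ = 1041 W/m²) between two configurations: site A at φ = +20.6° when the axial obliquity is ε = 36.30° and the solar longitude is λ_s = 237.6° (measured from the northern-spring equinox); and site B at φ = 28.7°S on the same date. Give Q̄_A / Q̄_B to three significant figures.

Q̄_A / Q̄_B ≈ 0.471

— Configuration A (φ=+20.6°):
Solar declination: sin δ = sin ε · sin λ_s = sin 36.30° × sin 237.6° = -0.49985, so δ = -29.990°.
cos H₀ = −tan(+20.6°) tan(-29.990°) = 0.2169, H₀ = 1.3521 rad.
Bracket: H₀ sin φ sin δ + cos φ cos δ sin H₀ = 1.3521×0.35184×-0.49985 + 0.93606×0.86611×0.97619 = -0.237790 + 0.791427 = 0.553637.
Q̄ = (S₀/π) × [bracket] = (1041/π) × 0.553637 = 183.45 W/m².
— Configuration B (φ=-28.7°):
cos H₀ = −tan(-28.7°) tan(-29.990°) = -0.3160, H₀ = 1.8923 rad.
Bracket: H₀ sin φ sin δ + cos φ cos δ sin H₀ = 1.8923×-0.48022×-0.49985 + 0.87715×0.86611×0.94877 = 0.454224 + 0.720789 = 1.175013.
Q̄ = (S₀/π) × [bracket] = (1041/π) × 1.175013 = 389.35 W/m².
Ratio Q̄_A / Q̄_B = 183.45 / 389.35 = 0.4712.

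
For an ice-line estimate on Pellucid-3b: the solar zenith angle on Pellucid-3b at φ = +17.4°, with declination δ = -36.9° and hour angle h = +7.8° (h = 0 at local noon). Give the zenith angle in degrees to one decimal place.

θ_z = 54.8°

cos θ_z = sin φ sin δ + cos φ cos δ cos h = -0.179550 + 0.756031 = 0.576481.
θ_z = arccos(0.576481) = 54.8°.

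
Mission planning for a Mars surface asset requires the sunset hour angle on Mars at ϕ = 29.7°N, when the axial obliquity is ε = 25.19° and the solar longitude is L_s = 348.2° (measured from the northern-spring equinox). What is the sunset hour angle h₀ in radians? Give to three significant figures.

Solar declination: sin δ = sin ε · sin L_s = sin 25.19° × sin 348.2° = -0.08704, so δ = -4.993°.
cos h₀ = −tan ϕ · tan δ = −tan(+29.7°) × tan(-4.993°) = 0.0498, so h₀ = 1.5209 rad = 87.14°.

h₀ = 1.52 rad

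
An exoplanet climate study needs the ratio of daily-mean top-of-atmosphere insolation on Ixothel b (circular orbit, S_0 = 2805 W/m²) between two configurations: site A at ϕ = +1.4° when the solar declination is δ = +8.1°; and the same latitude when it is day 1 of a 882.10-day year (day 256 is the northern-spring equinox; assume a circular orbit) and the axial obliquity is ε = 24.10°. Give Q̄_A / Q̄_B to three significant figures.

Q̄_A / Q̄_B ≈ 1.10

— Configuration A (ϕ=+1.4°):
cos h₀ = −tan(+1.4°) tan(+8.100°) = -0.0035, h₀ = 1.5743 rad.
Bracket: h₀ sin ϕ sin δ + cos ϕ cos δ sin h₀ = 1.5743×0.02443×0.14090 + 0.99970×0.99002×0.99999 = 0.005419 + 0.989713 = 0.995132.
Q̄ = (S_0/π) × [bracket] = (2805/π) × 0.995132 = 888.51 W/m².
— Configuration B (ϕ=+1.4°):
Solar longitude: L_s = 360° × (1 − 256)/882.10 = -104.070°, i.e. -104.070° + 360° = 255.930°.
sin δ = sin 24.10° × sin 255.930° = -0.39608, so δ = -23.333°.
cos h₀ = −tan(+1.4°) tan(-23.333°) = 0.0105, h₀ = 1.5603 rad.
Bracket: h₀ sin ϕ sin δ + cos ϕ cos δ sin h₀ = 1.5603×0.02443×-0.39608 + 0.99970×0.91822×0.99994 = -0.015098 + 0.917889 = 0.902791.
Q̄ = (S_0/π) × [bracket] = (2805/π) × 0.902791 = 806.07 W/m².
Ratio Q̄_A / Q̄_B = 888.51 / 806.07 = 1.102.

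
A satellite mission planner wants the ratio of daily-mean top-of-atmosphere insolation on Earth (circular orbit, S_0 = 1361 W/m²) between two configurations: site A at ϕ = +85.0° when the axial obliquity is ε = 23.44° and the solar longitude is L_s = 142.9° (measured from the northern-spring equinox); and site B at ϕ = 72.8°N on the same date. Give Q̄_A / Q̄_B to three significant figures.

— Configuration A (ϕ=+85.0°):
Solar declination: sin δ = sin ε · sin L_s = sin 23.44° × sin 142.9° = 0.23995, so δ = +13.884°.
cos h₀ = −tan(+85.0°) tan(+13.884°) = -2.8252 ≤ −1 ⇒ polar day, h₀ = π.
Bracket: h₀ sin ϕ sin δ + cos ϕ cos δ sin h₀ = 3.1416×0.99619×0.23995 + 0.08716×0.97079×0.00000 = 0.750955 + 0.000000 = 0.750955.
Q̄ = (S_0/π) × [bracket] = (1361/π) × 0.750955 = 325.33 W/m².
— Configuration B (ϕ=+72.8°):
cos h₀ = −tan(+72.8°) tan(+13.884°) = -0.7985, h₀ = 2.4956 rad.
Bracket: h₀ sin ϕ sin δ + cos ϕ cos δ sin h₀ = 2.4956×0.95528×0.23995 + 0.29571×0.97079×0.60202 = 0.572040 + 0.172823 = 0.744863.
Q̄ = (S_0/π) × [bracket] = (1361/π) × 0.744863 = 322.69 W/m².
Ratio Q̄_A / Q̄_B = 325.33 / 322.69 = 1.008.

Q̄_A / Q̄_B ≈ 1.01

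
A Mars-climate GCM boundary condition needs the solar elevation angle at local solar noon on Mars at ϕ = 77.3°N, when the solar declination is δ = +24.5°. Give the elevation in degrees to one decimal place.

37.2°

At local noon the hour angle is zero, so the zenith angle equals |ϕ − δ| = |+77.3° − (+24.500°)| = 52.800°.
Elevation = 90° − 52.800° = 37.2°.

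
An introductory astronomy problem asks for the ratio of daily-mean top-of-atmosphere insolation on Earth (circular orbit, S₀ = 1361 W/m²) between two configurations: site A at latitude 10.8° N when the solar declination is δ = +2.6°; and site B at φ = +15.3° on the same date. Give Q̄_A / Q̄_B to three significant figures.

Q̄_A / Q̄_B ≈ 1.01

— Configuration A (φ=+10.8°):
cos H₀ = −tan(+10.8°) tan(+2.600°) = -0.0087, H₀ = 1.5795 rad.
Bracket: H₀ sin φ sin δ + cos φ cos δ sin H₀ = 1.5795×0.18738×0.04536 + 0.98229×0.99897×0.99996 = 0.013425 + 0.981239 = 0.994664.
Q̄ = (S₀/π) × [bracket] = (1361/π) × 0.994664 = 430.91 W/m².
— Configuration B (φ=+15.3°):
cos H₀ = −tan(+15.3°) tan(+2.600°) = -0.0124, H₀ = 1.5832 rad.
Bracket: H₀ sin φ sin δ + cos φ cos δ sin H₀ = 1.5832×0.26387×0.04536 + 0.96456×0.99897×0.99992 = 0.018950 + 0.963489 = 0.982439.
Q̄ = (S₀/π) × [bracket] = (1361/π) × 0.982439 = 425.61 W/m².
Ratio Q̄_A / Q̄_B = 430.91 / 425.61 = 1.012.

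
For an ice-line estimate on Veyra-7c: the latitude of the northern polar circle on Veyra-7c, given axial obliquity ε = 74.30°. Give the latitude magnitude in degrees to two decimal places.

15.70°

The polar circle is the lowest latitude that experiences at least one full rotation of continuous daylight at the northern-summer solstice; it lies at |φ| = 90° − ε = 90° − 74.30° = 15.70°.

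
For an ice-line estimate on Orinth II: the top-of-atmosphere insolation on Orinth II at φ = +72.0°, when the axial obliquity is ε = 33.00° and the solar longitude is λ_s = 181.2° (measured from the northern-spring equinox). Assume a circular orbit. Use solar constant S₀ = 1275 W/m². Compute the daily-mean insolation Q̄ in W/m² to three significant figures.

Solar declination: sin δ = sin ε · sin λ_s = sin 33.00° × sin 181.2° = -0.01141, so δ = -0.654°.
cos H₀ = −tan(+72.0°) tan(-0.654°) = 0.0351, H₀ = 1.5357 rad.
Bracket: H₀ sin φ sin δ + cos φ cos δ sin H₀ = 1.5357×0.95106×-0.01141 + 0.30902×0.99993×0.99938 = -0.016665 + 0.308807 = 0.292142.
Q̄ = (S₀/π) × [bracket] = (1275/π) × 0.292142 = 118.6 W/m².

Q̄ ≈ 119 W/m²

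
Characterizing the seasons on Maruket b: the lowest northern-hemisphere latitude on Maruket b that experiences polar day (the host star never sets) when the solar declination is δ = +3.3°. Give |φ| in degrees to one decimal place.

Polar day requires cos H₀ = −tan φ tan δ ≤ −1, i.e. tan φ tan δ ≥ 1.
The boundary is |tan φ| · |tan δ| = 1, so |φ| = 90° − |δ| = 90° − 3.3° = 86.7° in the northern hemisphere.

|φ| = 86.7°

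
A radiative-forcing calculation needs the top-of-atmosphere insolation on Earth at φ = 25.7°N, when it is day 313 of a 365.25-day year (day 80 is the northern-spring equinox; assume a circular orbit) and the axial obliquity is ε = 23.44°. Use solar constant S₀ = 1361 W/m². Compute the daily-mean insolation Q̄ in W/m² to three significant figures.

Q̄ ≈ 287 W/m²

Solar longitude: λ_s = 360° × (313 − 80)/365.25 = 229.651°.
sin δ = sin 23.44° × sin 229.651° = -0.30316, so δ = -17.648°.
cos H₀ = −tan(+25.7°) tan(-17.648°) = 0.1531, H₀ = 1.4171 rad.
Bracket: H₀ sin φ sin δ + cos φ cos δ sin H₀ = 1.4171×0.43366×-0.30316 + 0.90108×0.95294×0.98821 = -0.186304 + 0.848551 = 0.662247.
Q̄ = (S₀/π) × [bracket] = (1361/π) × 0.662247 = 286.9 W/m².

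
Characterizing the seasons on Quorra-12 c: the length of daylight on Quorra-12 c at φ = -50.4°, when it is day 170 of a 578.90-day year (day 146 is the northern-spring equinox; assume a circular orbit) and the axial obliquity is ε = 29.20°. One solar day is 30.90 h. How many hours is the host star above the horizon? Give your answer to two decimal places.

Solar longitude: λ_s = 360° × (170 − 146)/578.90 = 14.925°.
sin δ = sin 29.20° × sin 14.925° = 0.12565, so δ = +7.218°.
cos H₀ = −tan φ · tan δ = −tan(-50.4°) × tan(+7.218°) = 0.1531, so H₀ = 1.4171 rad = 81.19°.
Daylight = 2H₀/(2π) × 30.90 h = (1.4171/π) × 30.90 = 13.94 h.

13.94 h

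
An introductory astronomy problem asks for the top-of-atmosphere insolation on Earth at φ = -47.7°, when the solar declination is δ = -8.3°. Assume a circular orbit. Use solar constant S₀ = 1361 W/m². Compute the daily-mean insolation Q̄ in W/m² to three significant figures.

cos H₀ = −tan(-47.7°) tan(-8.300°) = -0.1603, H₀ = 1.7318 rad.
Bracket: H₀ sin φ sin δ + cos φ cos δ sin H₀ = 1.7318×-0.73963×-0.14436 + 0.67301×0.98953×0.98706 = 0.184909 + 0.657346 = 0.842255.
Q̄ = (S₀/π) × [bracket] = (1361/π) × 0.842255 = 364.9 W/m².

Q̄ ≈ 365 W/m²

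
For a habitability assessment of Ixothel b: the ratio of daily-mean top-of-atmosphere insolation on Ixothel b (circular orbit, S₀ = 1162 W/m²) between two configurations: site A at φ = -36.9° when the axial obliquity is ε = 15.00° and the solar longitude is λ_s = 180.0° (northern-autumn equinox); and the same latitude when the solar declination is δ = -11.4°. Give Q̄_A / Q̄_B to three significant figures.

Q̄_A / Q̄_B ≈ 0.817

— Configuration A (φ=-36.9°):
Solar declination: sin δ = sin ε · sin λ_s = sin 15.00° × sin 180.0° = 0.00000, so δ = +0.000°.
cos H₀ = −tan(-36.9°) tan(+0.000°) = 0.0000, H₀ = 1.5708 rad.
Bracket: H₀ sin φ sin δ + cos φ cos δ sin H₀ = 1.5708×-0.60042×0.00000 + 0.79968×1.00000×1.00000 = -0.000000 + 0.799680 = 0.799680.
Q̄ = (S₀/π) × [bracket] = (1162/π) × 0.799680 = 295.78 W/m².
— Configuration B (φ=-36.9°):
cos H₀ = −tan(-36.9°) tan(-11.400°) = -0.1514, H₀ = 1.7228 rad.
Bracket: H₀ sin φ sin δ + cos φ cos δ sin H₀ = 1.7228×-0.60042×-0.19766 + 0.79968×0.98027×0.98847 = 0.204460 + 0.774864 = 0.979324.
Q̄ = (S₀/π) × [bracket] = (1162/π) × 0.979324 = 362.23 W/m².
Ratio Q̄_A / Q̄_B = 295.78 / 362.23 = 0.8166.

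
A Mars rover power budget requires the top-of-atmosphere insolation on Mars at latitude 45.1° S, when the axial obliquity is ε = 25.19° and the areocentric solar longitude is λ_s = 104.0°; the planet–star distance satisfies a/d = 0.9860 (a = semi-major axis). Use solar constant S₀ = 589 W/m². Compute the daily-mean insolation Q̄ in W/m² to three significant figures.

Q̄ ≈ 45.8 W/m²

sin δ = sin 25.19° × sin 104.0° = 0.41298, so δ = +24.392°.
cos H₀ = −tan(-45.1°) tan(+24.392°) = 0.4550, H₀ = 1.0984 rad.
Bracket: H₀ sin φ sin δ + cos φ cos δ sin H₀ = 1.0984×-0.70834×0.41298 + 0.70587×0.91074×0.89047 = -0.321315 + 0.572451 = 0.251136.
Inverse-square distance factor (a/d)² = 0.9860² = 0.972196.
Q̄ = (S₀/π) × 0.972196 × [bracket] = (589/π) × 0.972196 × 0.251136 = 45.77 W/m².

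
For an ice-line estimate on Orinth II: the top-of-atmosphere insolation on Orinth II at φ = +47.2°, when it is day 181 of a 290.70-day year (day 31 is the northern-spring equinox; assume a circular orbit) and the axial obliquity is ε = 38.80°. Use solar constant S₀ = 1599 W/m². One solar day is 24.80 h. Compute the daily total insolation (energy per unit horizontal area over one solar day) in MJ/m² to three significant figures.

27.6 MJ/m²

Solar longitude: λ_s = 360° × (181 − 31)/290.70 = 185.759°.
sin δ = sin 38.80° × sin 185.759° = -0.06287, so δ = -3.605°.
cos H₀ = −tan(+47.2°) tan(-3.605°) = 0.0680, H₀ = 1.5027 rad.
Bracket: H₀ sin φ sin δ + cos φ cos δ sin H₀ = 1.5027×0.73373×-0.06287 + 0.67944×0.99802×0.99768 = -0.069319 + 0.676522 = 0.607203.
Q̄ = (S₀/π) × [bracket] = (1599/π) × 0.607203 = 309.05 W/m².
Daily total = Q̄ × 24.80 h × 3600 s/h = 309.05 × 24.80 × 3600 / 10⁶ = 27.59 MJ/m².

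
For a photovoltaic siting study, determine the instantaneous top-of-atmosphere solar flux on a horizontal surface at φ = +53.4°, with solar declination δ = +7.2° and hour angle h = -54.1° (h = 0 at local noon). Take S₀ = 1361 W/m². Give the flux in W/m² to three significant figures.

609 W/m²

cos θ_z = sin φ sin δ + cos φ cos δ cos h = 0.100620 + 0.346853 = 0.447473.
Flux = S₀ · cos θ_z = 1361 × 0.447473 = 609.0 W/m².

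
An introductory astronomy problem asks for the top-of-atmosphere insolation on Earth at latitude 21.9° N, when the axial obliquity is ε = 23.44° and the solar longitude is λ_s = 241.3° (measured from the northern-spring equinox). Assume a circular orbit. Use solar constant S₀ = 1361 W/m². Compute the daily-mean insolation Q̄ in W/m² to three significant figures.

Solar declination: sin δ = sin ε · sin λ_s = sin 23.44° × sin 241.3° = -0.34892, so δ = -20.421°.
cos H₀ = −tan(+21.9°) tan(-20.421°) = 0.1497, H₀ = 1.4206 rad.
Bracket: H₀ sin φ sin δ + cos φ cos δ sin H₀ = 1.4206×0.37299×-0.34892 + 0.92784×0.93715×0.98874 = -0.184882 + 0.859734 = 0.674852.
Q̄ = (S₀/π) × [bracket] = (1361/π) × 0.674852 = 292.4 W/m².

Q̄ ≈ 292 W/m²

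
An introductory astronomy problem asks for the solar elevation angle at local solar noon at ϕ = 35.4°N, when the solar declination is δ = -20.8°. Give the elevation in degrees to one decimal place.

33.8°

At local noon the hour angle is zero, so the zenith angle equals |ϕ − δ| = |+35.4° − (-20.800°)| = 56.200°.
Elevation = 90° − 56.200° = 33.8°.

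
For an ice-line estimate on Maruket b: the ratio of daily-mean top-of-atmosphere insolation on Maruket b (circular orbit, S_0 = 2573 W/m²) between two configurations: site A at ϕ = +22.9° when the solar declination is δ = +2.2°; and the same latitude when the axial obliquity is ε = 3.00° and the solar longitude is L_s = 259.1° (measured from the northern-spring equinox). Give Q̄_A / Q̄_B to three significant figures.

— Configuration A (ϕ=+22.9°):
cos h₀ = −tan(+22.9°) tan(+2.200°) = -0.0162, h₀ = 1.5870 rad.
Bracket: h₀ sin ϕ sin δ + cos ϕ cos δ sin h₀ = 1.5870×0.38912×0.03839 + 0.92119×0.99926×0.99987 = 0.023707 + 0.920389 = 0.944096.
Q̄ = (S_0/π) × [bracket] = (2573/π) × 0.944096 = 773.23 W/m².
— Configuration B (ϕ=+22.9°):
Solar declination: sin δ = sin ε · sin L_s = sin 3.00° × sin 259.1° = -0.05139, so δ = -2.946°.
cos h₀ = −tan(+22.9°) tan(-2.946°) = 0.0217, h₀ = 1.5491 rad.
Bracket: h₀ sin ϕ sin δ + cos ϕ cos δ sin h₀ = 1.5491×0.38912×-0.05139 + 0.92119×0.99868×0.99976 = -0.030977 + 0.919753 = 0.888776.
Q̄ = (S_0/π) × [bracket] = (2573/π) × 0.888776 = 727.92 W/m².
Ratio Q̄_A / Q̄_B = 773.23 / 727.92 = 1.062.

Q̄_A / Q̄_B ≈ 1.06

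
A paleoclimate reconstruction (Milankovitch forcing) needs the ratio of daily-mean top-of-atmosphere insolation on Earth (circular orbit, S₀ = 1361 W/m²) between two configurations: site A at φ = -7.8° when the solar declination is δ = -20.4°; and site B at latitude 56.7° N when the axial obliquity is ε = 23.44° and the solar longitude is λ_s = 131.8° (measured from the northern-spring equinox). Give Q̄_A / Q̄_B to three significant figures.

— Configuration A (φ=-7.8°):
cos H₀ = −tan(-7.8°) tan(-20.400°) = -0.0509, H₀ = 1.6218 rad.
Bracket: H₀ sin φ sin δ + cos φ cos δ sin H₀ = 1.6218×-0.13572×-0.34857 + 0.99075×0.93728×0.99870 = 0.076724 + 0.927403 = 1.004127.
Q̄ = (S₀/π) × [bracket] = (1361/π) × 1.004127 = 435.01 W/m².
— Configuration B (φ=+56.7°):
Solar declination: sin δ = sin ε · sin λ_s = sin 23.44° × sin 131.8° = 0.29654, so δ = +17.250°.
cos H₀ = −tan(+56.7°) tan(+17.250°) = -0.4727, H₀ = 2.0632 rad.
Bracket: H₀ sin φ sin δ + cos φ cos δ sin H₀ = 2.0632×0.83581×0.29654 + 0.54902×0.95502×0.88122 = 0.511366 + 0.462046 = 0.973412.
Q̄ = (S₀/π) × [bracket] = (1361/π) × 0.973412 = 421.70 W/m².
Ratio Q̄_A / Q̄_B = 435.01 / 421.70 = 1.032.

Q̄_A / Q̄_B ≈ 1.03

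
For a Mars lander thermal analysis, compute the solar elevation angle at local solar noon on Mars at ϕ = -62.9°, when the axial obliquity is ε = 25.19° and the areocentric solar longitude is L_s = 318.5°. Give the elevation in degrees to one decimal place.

43.5°

sin δ = sin 25.19° × sin 318.5° = -0.28203, so δ = -16.381°.
At local noon the hour angle is zero, so the zenith angle equals |ϕ − δ| = |-62.9° − (-16.381°)| = 46.519°.
Elevation = 90° − 46.519° = 43.5°.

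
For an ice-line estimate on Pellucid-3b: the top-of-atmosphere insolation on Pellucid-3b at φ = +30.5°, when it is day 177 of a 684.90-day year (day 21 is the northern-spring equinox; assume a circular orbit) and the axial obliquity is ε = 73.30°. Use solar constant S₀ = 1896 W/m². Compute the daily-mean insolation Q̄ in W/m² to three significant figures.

Solar longitude: λ_s = 360° × (177 − 21)/684.90 = 81.997°.
sin δ = sin 73.30° × sin 81.997° = 0.94849, so δ = +71.531°.
cos H₀ = −tan(+30.5°) tan(+71.531°) = -1.7636 ≤ −1 ⇒ polar day, H₀ = π.
Bracket: H₀ sin φ sin δ + cos φ cos δ sin H₀ = 3.1416×0.50754×0.94849 + 0.86163×0.31679×0.00000 = 1.512356 + 0.000000 = 1.512356.
Q̄ = (S₀/π) × [bracket] = (1896/π) × 1.512356 = 912.7 W/m².

Q̄ ≈ 913 W/m²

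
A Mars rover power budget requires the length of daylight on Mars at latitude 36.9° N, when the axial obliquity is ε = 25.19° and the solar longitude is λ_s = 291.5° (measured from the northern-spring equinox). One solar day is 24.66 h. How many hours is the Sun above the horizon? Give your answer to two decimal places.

9.74 h

Solar declination: sin δ = sin ε · sin λ_s = sin 25.19° × sin 291.5° = -0.39601, so δ = -23.329°.
cos H₀ = −tan φ · tan δ = −tan(+36.9°) × tan(-23.329°) = 0.3238, so H₀ = 1.2411 rad = 71.11°.
Daylight = 2H₀/(2π) × 24.66 h = (1.2411/π) × 24.66 = 9.74 h.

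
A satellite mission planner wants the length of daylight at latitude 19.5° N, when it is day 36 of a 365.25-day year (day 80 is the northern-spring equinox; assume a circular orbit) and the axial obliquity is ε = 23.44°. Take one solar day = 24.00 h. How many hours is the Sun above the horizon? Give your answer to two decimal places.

Solar longitude: λ_s = 360° × (36 − 80)/365.25 = -43.368°, i.e. -43.368° + 360° = 316.632°.
sin δ = sin 23.44° × sin 316.632° = -0.27315, so δ = -15.852°.
cos H₀ = −tan φ · tan δ = −tan(+19.5°) × tan(-15.852°) = 0.1006, so H₀ = 1.4701 rad = 84.23°.
Daylight = 2H₀/(2π) × 24.00 h = (1.4701/π) × 24.00 = 11.23 h.

11.23 h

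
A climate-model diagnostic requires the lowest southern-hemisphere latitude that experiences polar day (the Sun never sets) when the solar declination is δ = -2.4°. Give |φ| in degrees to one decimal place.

Polar day requires cos H₀ = −tan φ tan δ ≤ −1, i.e. tan φ tan δ ≥ 1.
The boundary is |tan φ| · |tan δ| = 1, so |φ| = 90° − |δ| = 90° − 2.4° = 87.6° in the southern hemisphere.

|φ| = 87.6°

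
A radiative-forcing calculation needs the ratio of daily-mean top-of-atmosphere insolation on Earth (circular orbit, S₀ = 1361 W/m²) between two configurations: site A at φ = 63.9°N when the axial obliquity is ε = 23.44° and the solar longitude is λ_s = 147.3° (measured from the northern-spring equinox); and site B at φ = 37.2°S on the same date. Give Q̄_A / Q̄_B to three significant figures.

— Configuration A (φ=+63.9°):
Solar declination: sin δ = sin ε · sin λ_s = sin 23.44° × sin 147.3° = 0.21490, so δ = +12.410°.
cos H₀ = −tan(+63.9°) tan(+12.410°) = -0.4492, H₀ = 2.0366 rad.
Bracket: H₀ sin φ sin δ + cos φ cos δ sin H₀ = 2.0366×0.89803×0.21490 + 0.43994×0.97664×0.89345 = 0.393037 + 0.383882 = 0.776919.
Q̄ = (S₀/π) × [bracket] = (1361/π) × 0.776919 = 336.58 W/m².
— Configuration B (φ=-37.2°):
cos H₀ = −tan(-37.2°) tan(+12.410°) = 0.1670, H₀ = 1.4030 rad.
Bracket: H₀ sin φ sin δ + cos φ cos δ sin H₀ = 1.4030×-0.60460×0.21490 + 0.79653×0.97664×0.98595 = -0.182290 + 0.766993 = 0.584703.
Q̄ = (S₀/π) × [bracket] = (1361/π) × 0.584703 = 253.30 W/m².
Ratio Q̄_A / Q̄_B = 336.58 / 253.30 = 1.329.

Q̄_A / Q̄_B ≈ 1.33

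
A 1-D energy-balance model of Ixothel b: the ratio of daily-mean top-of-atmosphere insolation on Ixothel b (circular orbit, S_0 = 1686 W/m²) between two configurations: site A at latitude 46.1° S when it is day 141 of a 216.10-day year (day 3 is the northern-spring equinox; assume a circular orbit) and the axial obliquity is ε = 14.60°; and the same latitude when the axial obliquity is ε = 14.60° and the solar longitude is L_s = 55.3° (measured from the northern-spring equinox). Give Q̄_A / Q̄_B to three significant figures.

Q̄_A / Q̄_B ≈ 1.98

— Configuration A (ϕ=-46.1°):
Solar longitude: L_s = 360° × (141 − 3)/216.10 = 229.894°.
sin δ = sin 14.60° × sin 229.894° = -0.19280, so δ = -11.116°.
cos h₀ = −tan(-46.1°) tan(-11.116°) = -0.2042, h₀ = 1.7764 rad.
Bracket: h₀ sin ϕ sin δ + cos ϕ cos δ sin h₀ = 1.7764×-0.72055×-0.19280 + 0.69340×0.98124×0.97893 = 0.246781 + 0.666056 = 0.912837.
Q̄ = (S_0/π) × [bracket] = (1686/π) × 0.912837 = 489.89 W/m².
— Configuration B (ϕ=-46.1°):
Solar declination: sin δ = sin ε · sin L_s = sin 14.60° × sin 55.3° = 0.20724, so δ = +11.961°.
cos h₀ = −tan(-46.1°) tan(+11.961°) = 0.2201, h₀ = 1.3488 rad.
Bracket: h₀ sin ϕ sin δ + cos ϕ cos δ sin h₀ = 1.3488×-0.72055×0.20724 + 0.69340×0.97829×0.97547 = -0.201412 + 0.661706 = 0.460294.
Q̄ = (S_0/π) × [bracket] = (1686/π) × 0.460294 = 247.03 W/m².
Ratio Q̄_A / Q̄_B = 489.89 / 247.03 = 1.983.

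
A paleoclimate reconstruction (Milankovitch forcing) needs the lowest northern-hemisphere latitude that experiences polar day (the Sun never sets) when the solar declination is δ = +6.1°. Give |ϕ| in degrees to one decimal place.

Polar day requires cos h₀ = −tan ϕ tan δ ≤ −1, i.e. tan ϕ tan δ ≥ 1.
The boundary is |tan ϕ| · |tan δ| = 1, so |ϕ| = 90° − |δ| = 90° − 6.1° = 83.9° in the northern hemisphere.

|ϕ| = 83.9°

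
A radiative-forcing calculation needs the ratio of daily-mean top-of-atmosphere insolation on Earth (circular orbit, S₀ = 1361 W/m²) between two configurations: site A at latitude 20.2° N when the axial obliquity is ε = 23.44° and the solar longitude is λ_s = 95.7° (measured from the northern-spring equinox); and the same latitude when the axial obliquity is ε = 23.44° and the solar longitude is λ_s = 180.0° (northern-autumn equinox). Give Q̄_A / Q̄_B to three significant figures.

Q̄_A / Q̄_B ≈ 1.16

— Configuration A (φ=+20.2°):
Solar declination: sin δ = sin ε · sin λ_s = sin 23.44° × sin 95.7° = 0.39582, so δ = +23.317°.
cos H₀ = −tan(+20.2°) tan(+23.317°) = -0.1586, H₀ = 1.7301 rad.
Bracket: H₀ sin φ sin δ + cos φ cos δ sin H₀ = 1.7301×0.34530×0.39582 + 0.93849×0.91833×0.98735 = 0.236464 + 0.850941 = 1.087405.
Q̄ = (S₀/π) × [bracket] = (1361/π) × 1.087405 = 471.09 W/m².
— Configuration B (φ=+20.2°):
Solar declination: sin δ = sin ε · sin λ_s = sin 23.44° × sin 180.0° = 0.00000, so δ = +0.000°.
cos H₀ = −tan(+20.2°) tan(+0.000°) = -0.0000, H₀ = 1.5708 rad.
Bracket: H₀ sin φ sin δ + cos φ cos δ sin H₀ = 1.5708×0.34530×0.00000 + 0.93849×1.00000×1.00000 = 0.000000 + 0.938490 = 0.938490.
Q̄ = (S₀/π) × [bracket] = (1361/π) × 0.938490 = 406.57 W/m².
Ratio Q̄_A / Q̄_B = 471.09 / 406.57 = 1.159.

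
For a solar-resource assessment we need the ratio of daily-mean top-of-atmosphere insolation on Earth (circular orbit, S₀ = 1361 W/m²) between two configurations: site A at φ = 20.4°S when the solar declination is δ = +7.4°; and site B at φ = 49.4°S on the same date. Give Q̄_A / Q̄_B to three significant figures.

Q̄_A / Q̄_B ≈ 1.72

— Configuration A (φ=-20.4°):
cos H₀ = −tan(-20.4°) tan(+7.400°) = 0.0483, H₀ = 1.5225 rad.
Bracket: H₀ sin φ sin δ + cos φ cos δ sin H₀ = 1.5225×-0.34857×0.12880 + 0.93728×0.99167×0.99883 = -0.068354 + 0.928385 = 0.860031.
Q̄ = (S₀/π) × [bracket] = (1361/π) × 0.860031 = 372.58 W/m².
— Configuration B (φ=-49.4°):
cos H₀ = −tan(-49.4°) tan(+7.400°) = 0.1515, H₀ = 1.4187 rad.
Bracket: H₀ sin φ sin δ + cos φ cos δ sin H₀ = 1.4187×-0.75927×0.12880 + 0.65077×0.99167×0.98845 = -0.138740 + 0.637895 = 0.499155.
Q̄ = (S₀/π) × [bracket] = (1361/π) × 0.499155 = 216.24 W/m².
Ratio Q̄_A / Q̄_B = 372.58 / 216.24 = 1.723.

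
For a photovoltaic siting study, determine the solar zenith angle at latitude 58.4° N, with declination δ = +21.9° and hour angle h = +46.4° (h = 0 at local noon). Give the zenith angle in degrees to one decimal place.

cos θ_z = sin φ sin δ + cos φ cos δ cos h = 0.317684 + 0.335274 = 0.652958.
θ_z = arccos(0.652958) = 49.2°.

θ_z = 49.2°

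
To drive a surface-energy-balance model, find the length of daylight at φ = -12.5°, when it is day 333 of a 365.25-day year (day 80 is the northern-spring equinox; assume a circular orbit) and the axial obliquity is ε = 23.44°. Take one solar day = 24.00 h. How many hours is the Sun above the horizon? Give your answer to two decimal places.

Solar longitude: λ_s = 360° × (333 − 80)/365.25 = 249.363°.
sin δ = sin 23.44° × sin 249.363° = -0.37226, so δ = -21.855°.
cos H₀ = −tan φ · tan δ = −tan(-12.5°) × tan(-21.855°) = -0.0889, so H₀ = 1.6598 rad = 95.10°.
Daylight = 2H₀/(2π) × 24.00 h = (1.6598/π) × 24.00 = 12.68 h.

12.68 h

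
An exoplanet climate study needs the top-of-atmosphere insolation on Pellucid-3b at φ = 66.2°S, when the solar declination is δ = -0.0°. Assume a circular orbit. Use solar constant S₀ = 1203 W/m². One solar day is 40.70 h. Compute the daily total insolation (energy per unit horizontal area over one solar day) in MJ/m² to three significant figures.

22.6 MJ/m²

cos H₀ = −tan(-66.2°) tan(-0.000°) = -0.0000, H₀ = 1.5708 rad.
Bracket: H₀ sin φ sin δ + cos φ cos δ sin H₀ = 1.5708×-0.91496×-0.00000 + 0.40355×1.00000×1.00000 = 0.000000 + 0.403550 = 0.403550.
Q̄ = (S₀/π) × [bracket] = (1203/π) × 0.403550 = 154.53 W/m².
Daily total = Q̄ × 40.70 h × 3600 s/h = 154.53 × 40.70 × 3600 / 10⁶ = 22.64 MJ/m².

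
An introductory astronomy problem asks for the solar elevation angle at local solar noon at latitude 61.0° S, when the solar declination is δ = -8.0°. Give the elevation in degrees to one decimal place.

At local noon the hour angle is zero, so the zenith angle equals |φ − δ| = |-61.0° − (-8.000°)| = 53.000°.
Elevation = 90° − 53.000° = 37.0°.

37.0°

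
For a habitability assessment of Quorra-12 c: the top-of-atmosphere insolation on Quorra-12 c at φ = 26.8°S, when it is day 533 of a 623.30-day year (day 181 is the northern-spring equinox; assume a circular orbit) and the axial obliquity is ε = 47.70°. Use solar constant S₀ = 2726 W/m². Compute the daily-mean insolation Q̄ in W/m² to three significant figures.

Solar longitude: λ_s = 360° × (533 − 181)/623.30 = 203.305°.
sin δ = sin 47.70° × sin 203.305° = -0.29262, so δ = -17.015°.
cos H₀ = −tan(-26.8°) tan(-17.015°) = -0.1546, H₀ = 1.7260 rad.
Bracket: H₀ sin φ sin δ + cos φ cos δ sin H₀ = 1.7260×-0.45088×-0.29262 + 0.89259×0.95623×0.98798 = 0.227722 + 0.843262 = 1.070984.
Q̄ = (S₀/π) × [bracket] = (2726/π) × 1.070984 = 929.3 W/m².

Q̄ ≈ 929 W/m²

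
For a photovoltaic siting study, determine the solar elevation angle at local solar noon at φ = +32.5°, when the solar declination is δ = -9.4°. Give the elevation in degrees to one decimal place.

At local noon the hour angle is zero, so the zenith angle equals |φ − δ| = |+32.5° − (-9.400°)| = 41.900°.
Elevation = 90° − 41.900° = 48.1°.

48.1°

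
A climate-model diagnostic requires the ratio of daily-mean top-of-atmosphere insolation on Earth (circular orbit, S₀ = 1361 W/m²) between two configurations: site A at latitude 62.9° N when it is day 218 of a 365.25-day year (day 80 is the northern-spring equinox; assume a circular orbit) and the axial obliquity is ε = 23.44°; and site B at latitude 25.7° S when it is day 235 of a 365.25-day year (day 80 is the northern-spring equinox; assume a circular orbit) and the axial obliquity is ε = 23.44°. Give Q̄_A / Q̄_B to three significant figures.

Q̄_A / Q̄_B ≈ 1.17

— Configuration A (φ=+62.9°):
Solar longitude: λ_s = 360° × (218 − 80)/365.25 = 136.016°.
sin δ = sin 23.44° × sin 136.016° = 0.27625, so δ = +16.036°.
cos H₀ = −tan(+62.9°) tan(+16.036°) = -0.5617, H₀ = 2.1672 rad.
Bracket: H₀ sin φ sin δ + cos φ cos δ sin H₀ = 2.1672×0.89021×0.27625 + 0.45554×0.96109×0.82735 = 0.532959 + 0.362226 = 0.895185.
Q̄ = (S₀/π) × [bracket] = (1361/π) × 0.895185 = 387.81 W/m².
— Configuration B (φ=-25.7°):
Solar longitude: λ_s = 360° × (235 − 80)/365.25 = 152.772°.
sin δ = sin 23.44° × sin 152.772° = 0.18200, so δ = +10.486°.
cos H₀ = −tan(-25.7°) tan(+10.486°) = 0.0891, H₀ = 1.4816 rad.
Bracket: H₀ sin φ sin δ + cos φ cos δ sin H₀ = 1.4816×-0.43366×0.18200 + 0.90108×0.98330×0.99602 = -0.116937 + 0.882506 = 0.765569.
Q̄ = (S₀/π) × [bracket] = (1361/π) × 0.765569 = 331.66 W/m².
Ratio Q̄_A / Q̄_B = 387.81 / 331.66 = 1.169.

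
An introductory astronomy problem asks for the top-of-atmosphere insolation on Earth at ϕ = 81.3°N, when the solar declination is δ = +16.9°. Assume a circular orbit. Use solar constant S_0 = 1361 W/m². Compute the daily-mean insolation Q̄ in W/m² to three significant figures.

Q̄ ≈ 391 W/m²

cos h₀ = −tan(+81.3°) tan(+16.900°) = -1.9855 ≤ −1 ⇒ polar day, h₀ = π.
Bracket: h₀ sin ϕ sin δ + cos ϕ cos δ sin h₀ = 3.1416×0.98849×0.29070 + 0.15126×0.95681×0.00000 = 0.902751 + 0.000000 = 0.902751.
Q̄ = (S_0/π) × [bracket] = (1361/π) × 0.902751 = 391.1 W/m².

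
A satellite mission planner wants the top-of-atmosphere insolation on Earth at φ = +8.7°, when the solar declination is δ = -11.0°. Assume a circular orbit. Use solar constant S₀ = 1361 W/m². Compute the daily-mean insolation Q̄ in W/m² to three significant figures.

Q̄ ≈ 401 W/m²

cos H₀ = −tan(+8.7°) tan(-11.000°) = 0.0297, H₀ = 1.5410 rad.
Bracket: H₀ sin φ sin δ + cos φ cos δ sin H₀ = 1.5410×0.15126×-0.19081 + 0.98849×0.98163×0.99956 = -0.044476 + 0.969904 = 0.925428.
Q̄ = (S₀/π) × [bracket] = (1361/π) × 0.925428 = 400.9 W/m².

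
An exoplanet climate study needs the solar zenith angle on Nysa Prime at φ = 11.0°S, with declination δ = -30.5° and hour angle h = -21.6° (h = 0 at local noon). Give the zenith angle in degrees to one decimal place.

cos θ_z = sin φ sin δ + cos φ cos δ cos h = 0.096843 + 0.786404 = 0.883247.
θ_z = arccos(0.883247) = 28.0°.

θ_z = 28.0°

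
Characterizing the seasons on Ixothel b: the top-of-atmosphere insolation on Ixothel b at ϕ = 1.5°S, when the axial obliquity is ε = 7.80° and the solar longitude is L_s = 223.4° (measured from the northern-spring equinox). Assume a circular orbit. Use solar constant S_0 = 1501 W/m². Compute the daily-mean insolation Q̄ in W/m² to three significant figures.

Q̄ ≈ 477 W/m²

Solar declination: sin δ = sin ε · sin L_s = sin 7.80° × sin 223.4° = -0.09325, so δ = -5.351°.
cos h₀ = −tan(-1.5°) tan(-5.351°) = -0.0025, h₀ = 1.5732 rad.
Bracket: h₀ sin ϕ sin δ + cos ϕ cos δ sin h₀ = 1.5732×-0.02618×-0.09325 + 0.99966×0.99564×1.00000 = 0.003841 + 0.995301 = 0.999142.
Q̄ = (S_0/π) × [bracket] = (1501/π) × 0.999142 = 477.4 W/m².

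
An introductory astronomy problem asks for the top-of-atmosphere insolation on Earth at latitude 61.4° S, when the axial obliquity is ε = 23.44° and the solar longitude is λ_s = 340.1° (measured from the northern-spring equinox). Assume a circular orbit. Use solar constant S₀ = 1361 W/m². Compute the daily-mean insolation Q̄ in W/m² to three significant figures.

Q̄ ≈ 293 W/m²

Solar declination: sin δ = sin ε · sin λ_s = sin 23.44° × sin 340.1° = -0.13540, so δ = -7.782°.
cos H₀ = −tan(-61.4°) tan(-7.782°) = -0.2506, H₀ = 1.8241 rad.
Bracket: H₀ sin φ sin δ + cos φ cos δ sin H₀ = 1.8241×-0.87798×-0.13540 + 0.47869×0.99079×0.96808 = 0.216846 + 0.459142 = 0.675988.
Q̄ = (S₀/π) × [bracket] = (1361/π) × 0.675988 = 292.9 W/m².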